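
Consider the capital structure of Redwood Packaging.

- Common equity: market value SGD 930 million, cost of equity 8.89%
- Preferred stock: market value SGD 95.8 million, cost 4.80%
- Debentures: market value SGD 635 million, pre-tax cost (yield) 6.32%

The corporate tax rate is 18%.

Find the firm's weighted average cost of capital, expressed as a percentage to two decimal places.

Total capital V = 930 + 95.8 + 635 = 1660.8.
Equity: weight = 930/1660.8 = 0.5600; cost = 8.89%.
Preferred: weight = 95.8/1660.8 = 0.0577; cost = 4.8%.
Debentures: weight = 635/1660.8 = 0.3823; after-tax cost = 6.32% × (1 − 18%) = 5.1824%.
WACC = 0.5600 × 8.8900% + 0.0577 × 4.8000% + 0.3823 × 5.1824% = 7.2365%.

7.24%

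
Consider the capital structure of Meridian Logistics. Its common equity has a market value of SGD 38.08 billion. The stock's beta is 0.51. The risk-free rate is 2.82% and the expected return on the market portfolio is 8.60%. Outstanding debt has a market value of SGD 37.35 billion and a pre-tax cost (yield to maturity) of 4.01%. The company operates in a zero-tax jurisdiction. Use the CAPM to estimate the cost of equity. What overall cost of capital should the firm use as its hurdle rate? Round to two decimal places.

4.90%

Market risk premium = 8.6% − 2.82% = 5.78%.
Cost of equity via CAPM: Re = 2.82% + 0.51 × 5.78% = 5.7678%.
Total capital V = 38.08 + 37.35 = 75.43.
Equity: weight = 38.08/75.43 = 0.5048; cost = 5.7678%.
Debt: weight = 37.35/75.43 = 0.4952; after-tax cost = 4.01% × (1 − 0%) = 4.0100%.
WACC = 0.5048 × 5.7678% + 0.4952 × 4.0100% = 4.8974%.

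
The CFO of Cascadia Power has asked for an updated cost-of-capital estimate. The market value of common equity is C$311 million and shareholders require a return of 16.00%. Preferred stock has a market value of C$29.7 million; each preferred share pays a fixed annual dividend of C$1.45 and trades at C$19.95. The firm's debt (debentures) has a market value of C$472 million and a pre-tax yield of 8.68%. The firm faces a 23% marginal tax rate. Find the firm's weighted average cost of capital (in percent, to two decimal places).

Cost of preferred: Rp = 1.45 / 19.95 = 7.2682%.
Total capital V = 311 + 29.7 + 472 = 812.7.
Equity: weight = 311/812.7 = 0.3827; cost = 16%.
Preferred: weight = 29.7/812.7 = 0.0365; cost = 7.2682%.
Debentures: weight = 472/812.7 = 0.5808; after-tax cost = 8.68% × (1 − 23%) = 6.6836%.
WACC = 0.3827 × 16.0000% + 0.0365 × 7.2682% + 0.5808 × 6.6836% = 10.2701%.

10.27%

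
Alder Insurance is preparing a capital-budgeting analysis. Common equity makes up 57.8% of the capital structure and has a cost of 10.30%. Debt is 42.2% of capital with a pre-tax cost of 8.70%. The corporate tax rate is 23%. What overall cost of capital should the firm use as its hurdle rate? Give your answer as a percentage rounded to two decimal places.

After-tax cost of debt = 8.7% × (1 − 23%) = 6.6990%.
WACC = 0.578 × 10.3000% + 0.422 × 6.6990% = 8.7804%.

8.78%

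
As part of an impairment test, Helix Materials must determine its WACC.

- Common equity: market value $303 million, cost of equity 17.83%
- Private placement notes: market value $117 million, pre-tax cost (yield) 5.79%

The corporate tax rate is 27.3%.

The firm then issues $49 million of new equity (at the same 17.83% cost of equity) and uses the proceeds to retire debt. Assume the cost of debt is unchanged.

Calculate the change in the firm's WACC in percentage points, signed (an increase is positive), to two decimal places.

Current WACC:
Total capital V = 303 + 117 = 420.
Equity: weight = 303/420 = 0.7214; cost = 17.83%.
Private placement notes: weight = 117/420 = 0.2786; after-tax cost = 5.79% × (1 − 27.3%) = 4.2093%.
WACC = 0.7214 × 17.8300% + 0.2786 × 4.2093% = 14.0357%.
After the change:
Total capital V = 352 + 68 = 420.
Equity: weight = 352/420 = 0.8381; cost = 17.83%.
Private placement notes: weight = 68/420 = 0.1619; after-tax cost = 5.79% × (1 − 27.3%) = 4.2093%.
WACC = 0.8381 × 17.8300% + 0.1619 × 4.2093% = 15.6247%.
Change in WACC = 15.6247% − 14.0357% = 1.5891 pp.

+1.59 pp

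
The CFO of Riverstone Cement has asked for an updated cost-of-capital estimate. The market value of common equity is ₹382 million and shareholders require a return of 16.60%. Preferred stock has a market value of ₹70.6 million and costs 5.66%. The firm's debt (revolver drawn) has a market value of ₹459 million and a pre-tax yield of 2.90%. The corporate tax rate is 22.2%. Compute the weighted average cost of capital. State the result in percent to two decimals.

Total capital V = 382 + 70.6 + 459 = 911.6.
Equity: weight = 382/911.6 = 0.4190; cost = 16.6%.
Preferred: weight = 70.6/911.6 = 0.0774; cost = 5.66%.
Revolver drawn: weight = 459/911.6 = 0.5035; after-tax cost = 2.9% × (1 − 22.2%) = 2.2562%.
WACC = 0.4190 × 16.6000% + 0.0774 × 5.6600% + 0.5035 × 2.2562% = 8.5305%.

8.53%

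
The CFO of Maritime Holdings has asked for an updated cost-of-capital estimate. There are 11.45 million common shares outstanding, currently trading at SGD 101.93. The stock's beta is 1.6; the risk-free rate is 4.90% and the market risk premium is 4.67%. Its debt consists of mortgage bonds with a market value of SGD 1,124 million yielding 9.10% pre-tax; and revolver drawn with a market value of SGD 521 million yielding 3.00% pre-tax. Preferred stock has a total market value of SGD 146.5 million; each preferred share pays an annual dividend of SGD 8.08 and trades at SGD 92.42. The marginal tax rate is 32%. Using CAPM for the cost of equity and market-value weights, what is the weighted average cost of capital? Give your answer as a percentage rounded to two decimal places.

8.02%

Cost of equity via CAPM: Re = 4.9% + 1.6 × 4.67% = 12.3720%.
Cost of preferred: Rp = 8.08 / 92.42 = 8.7427%.
Market value of equity E = 101.93 × 11.45m = 1167.0985m.
Total capital V = 1167.0985 + 146.5 + 1124 + 521 = 2958.5985.
Equity: weight = 1167.0985/2958.5985 = 0.3945; cost = 12.372%.
Preferred: weight = 146.5/2958.5985 = 0.0495; cost = 8.7427%.
Mortgage bonds: weight = 1124/2958.5985 = 0.3799; after-tax cost = 9.1% × (1 − 32%) = 6.1880%.
Revolver drawn: weight = 521/2958.5985 = 0.1761; after-tax cost = 3% × (1 − 32%) = 2.0400%.
WACC = 0.3945 × 12.3720% + 0.0495 × 8.7427% + 0.3799 × 6.1880% + 0.1761 × 2.0400% = 8.0235%.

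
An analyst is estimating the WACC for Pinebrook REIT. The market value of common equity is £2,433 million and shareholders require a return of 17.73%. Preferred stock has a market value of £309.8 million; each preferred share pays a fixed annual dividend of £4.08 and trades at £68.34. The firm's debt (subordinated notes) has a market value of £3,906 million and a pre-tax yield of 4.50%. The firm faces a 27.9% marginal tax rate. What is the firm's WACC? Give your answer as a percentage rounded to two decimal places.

8.67%

Cost of preferred: Rp = 4.08 / 68.34 = 5.9701%.
Total capital V = 2433 + 309.8 + 3906 = 6648.8.
Equity: weight = 2433/6648.8 = 0.3659; cost = 17.73%.
Preferred: weight = 309.8/6648.8 = 0.0466; cost = 5.9701%.
Subordinated notes: weight = 3906/6648.8 = 0.5875; after-tax cost = 4.5% × (1 − 27.9%) = 3.2445%.
WACC = 0.3659 × 17.7300% + 0.0466 × 5.9701% + 0.5875 × 3.2445% = 8.6722%.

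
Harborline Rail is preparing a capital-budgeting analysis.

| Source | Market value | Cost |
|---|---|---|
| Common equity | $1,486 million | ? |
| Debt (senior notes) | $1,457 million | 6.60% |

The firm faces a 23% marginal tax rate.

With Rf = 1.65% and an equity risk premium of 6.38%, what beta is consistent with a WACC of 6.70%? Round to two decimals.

1.04

Total capital V = 1486 + 1457 = 2943.
Equity weight = 1486/2943 = 0.5049.
Senior notes weight = 1457/2943 = 0.4951.
Debt contribution = 0.4951 × 6.6% × (1 − 23%) = 2.5160%.
Required equity contribution = 6.7% − 2.5160% = 4.1840%  ⇒  Re = 8.2864%.
CAPM: 8.2864% = 1.65% + β × 6.38%  ⇒  β = 1.0402.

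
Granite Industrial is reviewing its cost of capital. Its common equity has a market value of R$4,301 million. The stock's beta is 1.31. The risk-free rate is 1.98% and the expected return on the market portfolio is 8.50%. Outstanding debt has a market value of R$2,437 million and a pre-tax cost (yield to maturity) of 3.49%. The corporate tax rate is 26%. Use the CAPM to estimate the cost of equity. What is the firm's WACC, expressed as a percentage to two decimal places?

7.65%

Market risk premium = 8.5% − 1.98% = 6.52%.
Cost of equity via CAPM: Re = 1.98% + 1.31 × 6.52% = 10.5212%.
Total capital V = 4301 + 2437 = 6738.
Equity: weight = 4301/6738 = 0.6383; cost = 10.5212%.
Debt: weight = 2437/6738 = 0.3617; after-tax cost = 3.49% × (1 − 26%) = 2.5826%.
WACC = 0.6383 × 10.5212% + 0.3617 × 2.5826% = 7.6500%.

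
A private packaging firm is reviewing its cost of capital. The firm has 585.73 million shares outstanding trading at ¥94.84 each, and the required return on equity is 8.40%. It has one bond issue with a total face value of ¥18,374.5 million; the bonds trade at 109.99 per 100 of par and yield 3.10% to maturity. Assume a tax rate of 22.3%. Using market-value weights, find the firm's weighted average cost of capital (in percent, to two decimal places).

Market value of equity E = 94.84 × 585.73m = 55550.6332m. Market value of debt D = 18374.5m × 109.99/100 = 20210.11255m.
Total capital V = 55550.6332 + 20210.11255 = 75760.74575.
Equity: weight = 55550.6332/75760.74575 = 0.7332; cost = 8.4%.
Bonds outstanding: weight = 20210.11255/75760.74575 = 0.2668; after-tax cost = 3.1% × (1 − 22.3%) = 2.4087%.
WACC = 0.7332 × 8.4000% + 0.2668 × 2.4087% = 6.8017%.

6.80%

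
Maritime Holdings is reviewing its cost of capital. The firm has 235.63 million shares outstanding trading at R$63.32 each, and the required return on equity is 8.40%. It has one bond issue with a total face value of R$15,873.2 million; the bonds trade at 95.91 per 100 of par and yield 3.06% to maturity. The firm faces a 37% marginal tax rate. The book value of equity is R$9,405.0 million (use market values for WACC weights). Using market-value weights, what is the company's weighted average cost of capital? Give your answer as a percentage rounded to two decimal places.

5.13%

Market value of equity E = 63.32 × 235.63m = 14920.0916m. Market value of debt D = 15873.2m × 95.91/100 = 15223.98612m.
Total capital V = 14920.0916 + 15223.98612 = 30144.07772.
Equity: weight = 14920.0916/30144.07772 = 0.4950; cost = 8.4%.
Bonds outstanding: weight = 15223.98612/30144.07772 = 0.5050; after-tax cost = 3.06% × (1 − 37%) = 1.9278%.
WACC = 0.4950 × 8.4000% + 0.5050 × 1.9278% = 5.1313%.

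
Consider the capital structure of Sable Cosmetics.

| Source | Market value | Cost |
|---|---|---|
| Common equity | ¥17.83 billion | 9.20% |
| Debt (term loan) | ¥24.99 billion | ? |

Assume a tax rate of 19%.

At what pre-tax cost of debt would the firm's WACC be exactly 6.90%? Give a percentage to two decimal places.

Total capital V = 17.83 + 24.99 = 42.82.
Equity weight = 17.83/42.82 = 0.4164.
Term loan weight = 24.99/42.82 = 0.5836.
Equity contribution = 0.4164 × 9.2% = 3.8308%.
Remaining for debt = 6.9% − 3.8308% = 3.0692%.
Rd × (1 − 19%) × 0.5836 = 3.0692%  ⇒  Rd = 6.4926%.

6.49%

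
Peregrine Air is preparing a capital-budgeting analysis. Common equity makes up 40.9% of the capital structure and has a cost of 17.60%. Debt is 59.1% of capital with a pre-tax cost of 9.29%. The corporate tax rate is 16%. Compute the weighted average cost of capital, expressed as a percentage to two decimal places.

After-tax cost of debt = 9.29% × (1 − 16%) = 7.8036%.
WACC = 0.409 × 17.6000% + 0.591 × 7.8036% = 11.8103%.

11.81%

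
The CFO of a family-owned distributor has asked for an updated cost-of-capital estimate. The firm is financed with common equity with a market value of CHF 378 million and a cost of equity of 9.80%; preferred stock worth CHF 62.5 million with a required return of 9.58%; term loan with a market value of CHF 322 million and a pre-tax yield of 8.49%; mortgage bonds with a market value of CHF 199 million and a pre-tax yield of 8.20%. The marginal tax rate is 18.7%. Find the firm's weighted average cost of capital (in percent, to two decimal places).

8.17%

Total capital V = 378 + 62.5 + 322 + 199 = 961.5.
Equity: weight = 378/961.5 = 0.3931; cost = 9.8%.
Preferred: weight = 62.5/961.5 = 0.0650; cost = 9.58%.
Term loan: weight = 322/961.5 = 0.3349; after-tax cost = 8.49% × (1 − 18.7%) = 6.9024%.
Mortgage bonds: weight = 199/961.5 = 0.2070; after-tax cost = 8.2% × (1 − 18.7%) = 6.6666%.
WACC = 0.3931 × 9.8000% + 0.0650 × 9.5800% + 0.3349 × 6.9024% + 0.2070 × 6.6666% = 8.1668%.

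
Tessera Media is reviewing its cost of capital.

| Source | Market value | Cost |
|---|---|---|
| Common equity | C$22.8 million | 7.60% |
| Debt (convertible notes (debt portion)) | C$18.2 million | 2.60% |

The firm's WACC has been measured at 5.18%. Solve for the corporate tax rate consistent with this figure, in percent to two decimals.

Total capital V = 22.8 + 18.2 = 41.
Equity weight = 22.8/41 = 0.5561.
Convertible notes (debt portion) weight = 18.2/41 = 0.4439.
Equity contribution = 0.5561 × 7.6% = 4.2263%.
Debt contribution must be 5.18% − 4.2263% = 0.9537%.
0.4439 × 2.6% × (1 − T) = 0.9537%  ⇒  (1 − T) = 0.8263.
T = 17.3711%.

17.37%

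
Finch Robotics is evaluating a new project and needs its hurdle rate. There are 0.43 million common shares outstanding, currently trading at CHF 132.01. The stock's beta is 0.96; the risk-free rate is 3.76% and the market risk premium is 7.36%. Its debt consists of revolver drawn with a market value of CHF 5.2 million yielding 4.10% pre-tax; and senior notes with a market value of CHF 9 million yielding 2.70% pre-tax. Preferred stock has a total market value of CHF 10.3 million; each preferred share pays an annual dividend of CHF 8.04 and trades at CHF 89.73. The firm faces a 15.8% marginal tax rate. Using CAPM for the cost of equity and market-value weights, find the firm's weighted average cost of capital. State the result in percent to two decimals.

Cost of equity via CAPM: Re = 3.76% + 0.96 × 7.36% = 10.8256%.
Cost of preferred: Rp = 8.04 / 89.73 = 8.9602%.
Market value of equity E = 132.01 × 0.43m = 56.7643m.
Total capital V = 56.7643 + 10.3 + 5.2 + 9 = 81.2643.
Equity: weight = 56.7643/81.2643 = 0.6985; cost = 10.8256%.
Preferred: weight = 10.3/81.2643 = 0.1267; cost = 8.9602%.
Revolver drawn: weight = 5.2/81.2643 = 0.0640; after-tax cost = 4.1% × (1 − 15.8%) = 3.4522%.
Senior notes: weight = 9/81.2643 = 0.1107; after-tax cost = 2.7% × (1 − 15.8%) = 2.2734%.
WACC = 0.6985 × 10.8256% + 0.1267 × 8.9602% + 0.0640 × 3.4522% + 0.1107 × 2.2734% = 9.1702%.

9.17%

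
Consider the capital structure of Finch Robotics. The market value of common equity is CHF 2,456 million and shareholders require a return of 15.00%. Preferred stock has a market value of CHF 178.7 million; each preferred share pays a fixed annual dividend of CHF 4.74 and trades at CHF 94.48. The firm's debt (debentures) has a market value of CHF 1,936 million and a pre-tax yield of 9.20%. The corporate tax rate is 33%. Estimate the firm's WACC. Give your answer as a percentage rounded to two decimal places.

10.87%

Cost of preferred: Rp = 4.74 / 94.48 = 5.0169%.
Total capital V = 2456 + 178.7 + 1936 = 4570.7.
Equity: weight = 2456/4570.7 = 0.5373; cost = 15%.
Preferred: weight = 178.7/4570.7 = 0.0391; cost = 5.0169%.
Debentures: weight = 1936/4570.7 = 0.4236; after-tax cost = 9.2% × (1 − 33%) = 6.1640%.
WACC = 0.5373 × 15.0000% + 0.0391 × 5.0169% + 0.4236 × 6.1640% = 10.8670%.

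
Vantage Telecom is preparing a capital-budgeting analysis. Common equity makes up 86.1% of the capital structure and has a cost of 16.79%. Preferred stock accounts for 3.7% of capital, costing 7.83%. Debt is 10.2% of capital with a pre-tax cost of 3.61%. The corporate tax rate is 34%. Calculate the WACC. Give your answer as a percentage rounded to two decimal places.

After-tax cost of debt = 3.61% × (1 − 34%) = 2.3826%.
WACC = 0.861 × 16.7900% + 0.037 × 7.8300% + 0.102 × 2.3826% = 14.9889%.

14.99%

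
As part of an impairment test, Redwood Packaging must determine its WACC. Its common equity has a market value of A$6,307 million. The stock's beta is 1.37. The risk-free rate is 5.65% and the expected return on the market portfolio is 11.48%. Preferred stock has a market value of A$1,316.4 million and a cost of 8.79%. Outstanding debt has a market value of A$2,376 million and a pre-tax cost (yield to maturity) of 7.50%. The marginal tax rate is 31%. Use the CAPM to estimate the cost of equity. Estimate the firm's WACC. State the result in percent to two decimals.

Market risk premium = 11.48% − 5.65% = 5.83%.
Cost of equity via CAPM: Re = 5.65% + 1.37 × 5.83% = 13.6371%.
Total capital V = 6307 + 1316.4 + 2376 = 9999.4.
Equity: weight = 6307/9999.4 = 0.6307; cost = 13.6371%.
Preferred: weight = 1316.4/9999.4 = 0.1316; cost = 8.79%.
Debt: weight = 2376/9999.4 = 0.2376; after-tax cost = 7.5% × (1 − 31%) = 5.1750%.
WACC = 0.6307 × 13.6371% + 0.1316 × 8.7900% + 0.2376 × 5.1750% = 10.9883%.

10.99%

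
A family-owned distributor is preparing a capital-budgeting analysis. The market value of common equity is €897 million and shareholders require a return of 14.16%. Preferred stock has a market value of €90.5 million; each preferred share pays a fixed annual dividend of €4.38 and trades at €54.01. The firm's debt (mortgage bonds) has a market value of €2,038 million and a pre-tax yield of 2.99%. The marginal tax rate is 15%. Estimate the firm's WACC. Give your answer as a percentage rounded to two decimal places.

6.15%

Cost of preferred: Rp = 4.38 / 54.01 = 8.1096%.
Total capital V = 897 + 90.5 + 2038 = 3025.5.
Equity: weight = 897/3025.5 = 0.2965; cost = 14.16%.
Preferred: weight = 90.5/3025.5 = 0.0299; cost = 8.1096%.
Mortgage bonds: weight = 2038/3025.5 = 0.6736; after-tax cost = 2.99% × (1 − 15%) = 2.5415%.
WACC = 0.2965 × 14.1600% + 0.0299 × 8.1096% + 0.6736 × 2.5415% = 6.1527%.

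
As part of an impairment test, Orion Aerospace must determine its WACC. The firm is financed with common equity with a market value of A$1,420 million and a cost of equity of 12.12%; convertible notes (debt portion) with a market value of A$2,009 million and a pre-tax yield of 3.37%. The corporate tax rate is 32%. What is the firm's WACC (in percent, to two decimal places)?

6.36%

Total capital V = 1420 + 2009 = 3429.
Equity: weight = 1420/3429 = 0.4141; cost = 12.12%.
Convertible notes (debt portion): weight = 2009/3429 = 0.5859; after-tax cost = 3.37% × (1 − 32%) = 2.2916%.
WACC = 0.4141 × 12.1200% + 0.5859 × 2.2916% = 6.3617%.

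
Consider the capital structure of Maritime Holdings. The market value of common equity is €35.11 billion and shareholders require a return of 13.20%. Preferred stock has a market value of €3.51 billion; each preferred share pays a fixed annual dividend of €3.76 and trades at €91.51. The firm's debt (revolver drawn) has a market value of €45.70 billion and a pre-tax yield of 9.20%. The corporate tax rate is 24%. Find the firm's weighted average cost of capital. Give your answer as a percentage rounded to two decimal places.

Cost of preferred: Rp = 3.76 / 91.51 = 4.1088%.
Total capital V = 35.11 + 3.51 + 45.7 = 84.32.
Equity: weight = 35.11/84.32 = 0.4164; cost = 13.2%.
Preferred: weight = 3.51/84.32 = 0.0416; cost = 4.1088%.
Revolver drawn: weight = 45.7/84.32 = 0.5420; after-tax cost = 9.2% × (1 − 24%) = 6.9920%.
WACC = 0.4164 × 13.2000% + 0.0416 × 4.1088% + 0.5420 × 6.9920% = 9.4569%.

9.46%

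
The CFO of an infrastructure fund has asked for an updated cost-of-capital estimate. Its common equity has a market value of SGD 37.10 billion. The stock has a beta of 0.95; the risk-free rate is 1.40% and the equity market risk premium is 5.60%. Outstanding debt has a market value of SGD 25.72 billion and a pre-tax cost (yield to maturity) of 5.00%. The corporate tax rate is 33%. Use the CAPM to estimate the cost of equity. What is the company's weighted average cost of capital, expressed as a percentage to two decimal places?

Cost of equity via CAPM: Re = 1.4% + 0.95 × 5.6% = 6.7200%.
Total capital V = 37.1 + 25.72 = 62.82.
Equity: weight = 37.1/62.82 = 0.5906; cost = 6.72%.
Debt: weight = 25.72/62.82 = 0.4094; after-tax cost = 5% × (1 − 33%) = 3.3500%.
WACC = 0.5906 × 6.7200% + 0.4094 × 3.3500% = 5.3402%.

5.34%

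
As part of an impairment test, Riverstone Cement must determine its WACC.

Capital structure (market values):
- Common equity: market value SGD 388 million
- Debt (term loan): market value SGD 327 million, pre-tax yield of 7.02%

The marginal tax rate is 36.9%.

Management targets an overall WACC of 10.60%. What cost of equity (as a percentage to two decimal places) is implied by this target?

15.80%

Total capital V = 388 + 327 = 715.
Equity weight = 388/715 = 0.5427.
Term loan weight = 327/715 = 0.4573.
Debt contribution = 0.4573 × 7.02% × (1 − 36.9%) = 2.0259%.
Required equity contribution = 10.6% − 2.0259% = 8.5741%.
Re = 8.5741% / 0.5427 = 15.8003%.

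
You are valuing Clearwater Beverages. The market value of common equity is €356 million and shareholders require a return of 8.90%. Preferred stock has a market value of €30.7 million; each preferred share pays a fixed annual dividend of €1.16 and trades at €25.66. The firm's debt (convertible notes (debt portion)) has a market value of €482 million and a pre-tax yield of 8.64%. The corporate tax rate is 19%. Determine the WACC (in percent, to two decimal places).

Cost of preferred: Rp = 1.16 / 25.66 = 4.5207%.
Total capital V = 356 + 30.7 + 482 = 868.7.
Equity: weight = 356/868.7 = 0.4098; cost = 8.9%.
Preferred: weight = 30.7/868.7 = 0.0353; cost = 4.5207%.
Convertible notes (debt portion): weight = 482/868.7 = 0.5549; after-tax cost = 8.64% × (1 − 19%) = 6.9984%.
WACC = 0.4098 × 8.9000% + 0.0353 × 4.5207% + 0.5549 × 6.9984% = 7.6901%.

7.69%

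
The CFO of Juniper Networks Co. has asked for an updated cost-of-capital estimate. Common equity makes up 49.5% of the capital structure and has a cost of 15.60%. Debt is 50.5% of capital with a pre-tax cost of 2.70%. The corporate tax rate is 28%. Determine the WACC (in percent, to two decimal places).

8.70%

After-tax cost of debt = 2.7% × (1 − 28%) = 1.9440%.
WACC = 0.495 × 15.6000% + 0.505 × 1.9440% = 8.7037%.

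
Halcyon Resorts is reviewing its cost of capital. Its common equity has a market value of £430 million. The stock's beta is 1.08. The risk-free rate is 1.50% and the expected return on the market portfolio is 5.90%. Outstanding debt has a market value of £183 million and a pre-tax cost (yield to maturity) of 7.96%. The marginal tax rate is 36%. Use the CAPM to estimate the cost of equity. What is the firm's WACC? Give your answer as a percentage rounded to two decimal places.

Market risk premium = 5.9% − 1.5% = 4.4%.
Cost of equity via CAPM: Re = 1.5% + 1.08 × 4.4% = 6.2520%.
Total capital V = 430 + 183 = 613.
Equity: weight = 430/613 = 0.7015; cost = 6.252%.
Debt: weight = 183/613 = 0.2985; after-tax cost = 7.96% × (1 − 36%) = 5.0944%.
WACC = 0.7015 × 6.2520% + 0.2985 × 5.0944% = 5.9064%.

5.91%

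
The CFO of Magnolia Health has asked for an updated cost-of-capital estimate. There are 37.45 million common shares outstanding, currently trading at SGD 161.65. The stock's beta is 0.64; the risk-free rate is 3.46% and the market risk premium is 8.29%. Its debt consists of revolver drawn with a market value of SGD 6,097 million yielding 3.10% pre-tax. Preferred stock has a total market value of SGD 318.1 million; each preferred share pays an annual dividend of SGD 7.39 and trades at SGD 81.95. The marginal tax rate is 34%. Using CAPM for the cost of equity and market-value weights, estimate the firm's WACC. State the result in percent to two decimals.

Cost of equity via CAPM: Re = 3.46% + 0.64 × 8.29% = 8.7656%.
Cost of preferred: Rp = 7.39 / 81.95 = 9.0177%.
Market value of equity E = 161.65 × 37.45m = 6053.7925m.
Total capital V = 6053.7925 + 318.1 + 6097 = 12468.8925.
Equity: weight = 6053.7925/12468.8925 = 0.4855; cost = 8.7656%.
Preferred: weight = 318.1/12468.8925 = 0.0255; cost = 9.0177%.
Revolver drawn: weight = 6097/12468.8925 = 0.4890; after-tax cost = 3.1% × (1 − 34%) = 2.0460%.
WACC = 0.4855 × 8.7656% + 0.0255 × 9.0177% + 0.4890 × 2.0460% = 5.4863%.

5.49%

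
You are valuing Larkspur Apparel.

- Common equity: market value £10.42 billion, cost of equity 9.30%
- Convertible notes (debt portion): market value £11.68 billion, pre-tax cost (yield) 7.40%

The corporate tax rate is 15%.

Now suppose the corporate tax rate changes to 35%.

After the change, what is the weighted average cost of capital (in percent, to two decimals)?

6.93%

After the change:
Total capital V = 10.42 + 11.68 = 22.1.
Equity: weight = 10.42/22.1 = 0.4715; cost = 9.3%.
Convertible notes (debt portion): weight = 11.68/22.1 = 0.5285; after-tax cost = 7.4% × (1 − 35%) = 4.8100%.
WACC = 0.4715 × 9.3000% + 0.5285 × 4.8100% = 6.9270%.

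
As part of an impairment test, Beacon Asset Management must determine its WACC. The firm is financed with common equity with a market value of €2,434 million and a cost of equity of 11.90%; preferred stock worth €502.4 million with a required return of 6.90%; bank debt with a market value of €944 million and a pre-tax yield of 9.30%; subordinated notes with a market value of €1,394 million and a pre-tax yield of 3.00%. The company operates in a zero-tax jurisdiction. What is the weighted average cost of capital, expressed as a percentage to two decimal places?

8.61%

Total capital V = 2434 + 502.4 + 944 + 1394 = 5274.4.
Equity: weight = 2434/5274.4 = 0.4615; cost = 11.9%.
Preferred: weight = 502.4/5274.4 = 0.0953; cost = 6.9%.
Bank debt: weight = 944/5274.4 = 0.1790; after-tax cost = 9.3% × (1 − 0%) = 9.3000%.
Subordinated notes: weight = 1394/5274.4 = 0.2643; after-tax cost = 3% × (1 − 0%) = 3.0000%.
WACC = 0.4615 × 11.9000% + 0.0953 × 6.9000% + 0.1790 × 9.3000% + 0.2643 × 3.0000% = 8.6062%.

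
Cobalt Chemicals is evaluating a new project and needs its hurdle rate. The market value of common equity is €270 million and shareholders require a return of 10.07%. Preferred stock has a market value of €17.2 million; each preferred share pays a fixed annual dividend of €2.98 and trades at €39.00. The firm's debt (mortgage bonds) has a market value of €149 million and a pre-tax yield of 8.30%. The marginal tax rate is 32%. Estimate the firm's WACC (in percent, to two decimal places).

Cost of preferred: Rp = 2.98 / 39.0 = 7.6410%.
Total capital V = 270 + 17.2 + 149 = 436.2.
Equity: weight = 270/436.2 = 0.6190; cost = 10.07%.
Preferred: weight = 17.2/436.2 = 0.0394; cost = 7.641%.
Mortgage bonds: weight = 149/436.2 = 0.3416; after-tax cost = 8.3% × (1 − 32%) = 5.6440%.
WACC = 0.6190 × 10.0700% + 0.0394 × 7.6410% + 0.3416 × 5.6440% = 8.4624%.

8.46%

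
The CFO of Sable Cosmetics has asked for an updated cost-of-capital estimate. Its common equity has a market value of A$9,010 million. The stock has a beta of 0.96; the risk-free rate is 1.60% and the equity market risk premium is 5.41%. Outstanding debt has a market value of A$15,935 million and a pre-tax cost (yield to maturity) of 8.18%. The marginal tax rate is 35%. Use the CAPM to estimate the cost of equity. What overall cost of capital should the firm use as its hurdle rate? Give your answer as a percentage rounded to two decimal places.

Cost of equity via CAPM: Re = 1.6% + 0.96 × 5.41% = 6.7936%.
Total capital V = 9010 + 15935 = 24945.
Equity: weight = 9010/24945 = 0.3612; cost = 6.7936%.
Debt: weight = 15935/24945 = 0.6388; after-tax cost = 8.18% × (1 − 35%) = 5.3170%.
WACC = 0.3612 × 6.7936% + 0.6388 × 5.3170% = 5.8503%.

5.85%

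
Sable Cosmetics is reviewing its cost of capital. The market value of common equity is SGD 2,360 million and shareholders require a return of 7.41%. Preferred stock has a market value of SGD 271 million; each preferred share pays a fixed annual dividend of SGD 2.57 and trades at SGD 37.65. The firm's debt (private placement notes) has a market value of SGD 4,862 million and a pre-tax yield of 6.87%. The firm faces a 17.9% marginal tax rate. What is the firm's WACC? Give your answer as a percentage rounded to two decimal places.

Cost of preferred: Rp = 2.57 / 37.65 = 6.8260%.
Total capital V = 2360 + 271 + 4862 = 7493.
Equity: weight = 2360/7493 = 0.3150; cost = 7.41%.
Preferred: weight = 271/7493 = 0.0362; cost = 6.826%.
Private placement notes: weight = 4862/7493 = 0.6489; after-tax cost = 6.87% × (1 − 17.9%) = 5.6403%.
WACC = 0.3150 × 7.4100% + 0.0362 × 6.8260% + 0.6489 × 5.6403% = 6.2405%.

6.24%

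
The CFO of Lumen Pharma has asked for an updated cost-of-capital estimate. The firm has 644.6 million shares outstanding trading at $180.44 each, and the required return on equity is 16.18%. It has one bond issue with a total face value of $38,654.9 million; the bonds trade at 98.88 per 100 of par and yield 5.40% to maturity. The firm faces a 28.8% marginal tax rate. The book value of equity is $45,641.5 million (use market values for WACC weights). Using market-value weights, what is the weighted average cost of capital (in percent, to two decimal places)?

13.13%

Market value of equity E = 180.44 × 644.6m = 116311.624m. Market value of debt D = 38654.9m × 98.88/100 = 38221.96512m.
Total capital V = 116311.624 + 38221.96512 = 154533.58912.
Equity: weight = 116311.624/154533.58912 = 0.7527; cost = 16.18%.
Bonds outstanding: weight = 38221.96512/154533.58912 = 0.2473; after-tax cost = 5.4% × (1 − 28.8%) = 3.8448%.
WACC = 0.7527 × 16.1800% + 0.2473 × 3.8448% = 13.1290%.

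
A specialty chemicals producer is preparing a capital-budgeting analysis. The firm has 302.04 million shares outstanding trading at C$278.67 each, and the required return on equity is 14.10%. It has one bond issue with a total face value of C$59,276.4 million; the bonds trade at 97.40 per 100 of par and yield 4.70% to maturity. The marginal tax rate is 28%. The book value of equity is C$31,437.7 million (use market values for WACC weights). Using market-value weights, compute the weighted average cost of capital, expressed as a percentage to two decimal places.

9.74%

Market value of equity E = 278.67 × 302.04m = 84169.4868m. Market value of debt D = 59276.4m × 97.4/100 = 57735.2136m.
Total capital V = 84169.4868 + 57735.2136 = 141904.7004.
Equity: weight = 84169.4868/141904.7004 = 0.5931; cost = 14.1%.
Bonds outstanding: weight = 57735.2136/141904.7004 = 0.4069; after-tax cost = 4.7% × (1 − 28%) = 3.3840%.
WACC = 0.5931 × 14.1000% + 0.4069 × 3.3840% = 9.7401%.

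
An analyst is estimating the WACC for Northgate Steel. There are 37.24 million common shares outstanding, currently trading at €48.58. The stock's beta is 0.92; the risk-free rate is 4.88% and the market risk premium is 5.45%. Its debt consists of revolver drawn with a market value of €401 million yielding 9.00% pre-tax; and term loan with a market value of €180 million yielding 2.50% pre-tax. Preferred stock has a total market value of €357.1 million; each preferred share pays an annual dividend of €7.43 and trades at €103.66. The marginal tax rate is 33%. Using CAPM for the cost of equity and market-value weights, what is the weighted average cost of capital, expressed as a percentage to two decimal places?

8.44%

Cost of equity via CAPM: Re = 4.88% + 0.92 × 5.45% = 9.8940%.
Cost of preferred: Rp = 7.43 / 103.66 = 7.1677%.
Market value of equity E = 48.58 × 37.24m = 1809.1192m.
Total capital V = 1809.1192 + 357.1 + 401 + 180 = 2747.2192.
Equity: weight = 1809.1192/2747.2192 = 0.6585; cost = 9.894%.
Preferred: weight = 357.1/2747.2192 = 0.1300; cost = 7.1677%.
Revolver drawn: weight = 401/2747.2192 = 0.1460; after-tax cost = 9% × (1 − 33%) = 6.0300%.
Term loan: weight = 180/2747.2192 = 0.0655; after-tax cost = 2.5% × (1 − 33%) = 1.6750%.
WACC = 0.6585 × 9.8940% + 0.1300 × 7.1677% + 0.1460 × 6.0300% + 0.0655 × 1.6750% = 8.4371%.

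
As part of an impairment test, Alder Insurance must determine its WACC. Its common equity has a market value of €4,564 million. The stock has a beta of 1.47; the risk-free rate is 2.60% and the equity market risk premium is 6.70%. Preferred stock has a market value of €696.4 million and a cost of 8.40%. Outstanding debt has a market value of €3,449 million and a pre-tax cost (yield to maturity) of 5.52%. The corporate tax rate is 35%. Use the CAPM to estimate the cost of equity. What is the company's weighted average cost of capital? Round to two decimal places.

8.62%

Cost of equity via CAPM: Re = 2.6% + 1.47 × 6.7% = 12.4490%.
Total capital V = 4564 + 696.4 + 3449 = 8709.4.
Equity: weight = 4564/8709.4 = 0.5240; cost = 12.449%.
Preferred: weight = 696.4/8709.4 = 0.0800; cost = 8.4%.
Debt: weight = 3449/8709.4 = 0.3960; after-tax cost = 5.52% × (1 − 35%) = 3.5880%.
WACC = 0.5240 × 12.4490% + 0.0800 × 8.4000% + 0.3960 × 3.5880% = 8.6162%.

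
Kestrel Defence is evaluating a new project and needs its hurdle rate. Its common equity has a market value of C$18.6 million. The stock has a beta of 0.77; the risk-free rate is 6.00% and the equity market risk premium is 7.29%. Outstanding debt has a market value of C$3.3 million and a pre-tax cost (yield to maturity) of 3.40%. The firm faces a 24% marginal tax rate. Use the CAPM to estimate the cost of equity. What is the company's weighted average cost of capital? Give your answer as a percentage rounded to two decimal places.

10.25%

Cost of equity via CAPM: Re = 6.0% + 0.77 × 7.29% = 11.6133%.
Total capital V = 18.6 + 3.3 = 21.9.
Equity: weight = 18.6/21.9 = 0.8493; cost = 11.6133%.
Debt: weight = 3.3/21.9 = 0.1507; after-tax cost = 3.4% × (1 − 24%) = 2.5840%.
WACC = 0.8493 × 11.6133% + 0.1507 × 2.5840% = 10.2527%.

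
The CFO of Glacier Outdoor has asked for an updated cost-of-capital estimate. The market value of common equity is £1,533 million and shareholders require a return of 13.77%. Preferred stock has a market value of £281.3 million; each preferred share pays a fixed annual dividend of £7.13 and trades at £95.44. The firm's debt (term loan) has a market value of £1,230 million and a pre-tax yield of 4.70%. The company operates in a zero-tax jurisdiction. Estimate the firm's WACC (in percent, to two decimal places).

Cost of preferred: Rp = 7.13 / 95.44 = 7.4707%.
Total capital V = 1533 + 281.3 + 1230 = 3044.3.
Equity: weight = 1533/3044.3 = 0.5036; cost = 13.77%.
Preferred: weight = 281.3/3044.3 = 0.0924; cost = 7.4707%.
Term loan: weight = 1230/3044.3 = 0.4040; after-tax cost = 4.7% × (1 − 0%) = 4.7000%.
WACC = 0.5036 × 13.7700% + 0.0924 × 7.4707% + 0.4040 × 4.7000% = 9.5233%.

9.52%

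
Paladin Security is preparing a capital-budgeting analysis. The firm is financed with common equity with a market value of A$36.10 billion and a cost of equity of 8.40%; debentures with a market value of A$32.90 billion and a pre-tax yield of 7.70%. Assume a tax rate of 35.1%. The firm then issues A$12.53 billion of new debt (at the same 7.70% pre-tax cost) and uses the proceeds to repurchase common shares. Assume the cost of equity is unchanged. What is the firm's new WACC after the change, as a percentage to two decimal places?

After the change:
Total capital V = 23.57 + 45.43 = 69.
Equity: weight = 23.57/69 = 0.3416; cost = 8.4%.
Debentures: weight = 45.43/69 = 0.6584; after-tax cost = 7.7% × (1 − 35.1%) = 4.9973%.
WACC = 0.3416 × 8.4000% + 0.6584 × 4.9973% = 6.1596%.

6.16%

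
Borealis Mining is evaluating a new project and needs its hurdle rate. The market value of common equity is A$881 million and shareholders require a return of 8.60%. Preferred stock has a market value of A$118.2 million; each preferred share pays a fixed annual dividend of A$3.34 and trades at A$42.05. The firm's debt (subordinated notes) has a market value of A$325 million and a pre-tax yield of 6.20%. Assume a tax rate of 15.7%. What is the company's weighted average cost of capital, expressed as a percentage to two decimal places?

7.71%

Cost of preferred: Rp = 3.34 / 42.05 = 7.9429%.
Total capital V = 881 + 118.2 + 325 = 1324.2.
Equity: weight = 881/1324.2 = 0.6653; cost = 8.6%.
Preferred: weight = 118.2/1324.2 = 0.0893; cost = 7.9429%.
Subordinated notes: weight = 325/1324.2 = 0.2454; after-tax cost = 6.2% × (1 − 15.7%) = 5.2266%.
WACC = 0.6653 × 8.6000% + 0.0893 × 7.9429% + 0.2454 × 5.2266% = 7.7134%.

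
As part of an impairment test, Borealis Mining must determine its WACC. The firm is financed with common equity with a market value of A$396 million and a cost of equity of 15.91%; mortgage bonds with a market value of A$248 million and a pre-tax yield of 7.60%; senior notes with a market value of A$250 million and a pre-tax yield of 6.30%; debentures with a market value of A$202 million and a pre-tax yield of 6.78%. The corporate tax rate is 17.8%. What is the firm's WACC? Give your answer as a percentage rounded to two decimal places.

9.37%

Total capital V = 396 + 248 + 250 + 202 = 1096.
Equity: weight = 396/1096 = 0.3613; cost = 15.91%.
Mortgage bonds: weight = 248/1096 = 0.2263; after-tax cost = 7.6% × (1 − 17.8%) = 6.2472%.
Senior notes: weight = 250/1096 = 0.2281; after-tax cost = 6.3% × (1 − 17.8%) = 5.1786%.
Debentures: weight = 202/1096 = 0.1843; after-tax cost = 6.78% × (1 − 17.8%) = 5.5732%.
WACC = 0.3613 × 15.9100% + 0.2263 × 6.2472% + 0.2281 × 5.1786% + 0.1843 × 5.5732% = 9.3705%.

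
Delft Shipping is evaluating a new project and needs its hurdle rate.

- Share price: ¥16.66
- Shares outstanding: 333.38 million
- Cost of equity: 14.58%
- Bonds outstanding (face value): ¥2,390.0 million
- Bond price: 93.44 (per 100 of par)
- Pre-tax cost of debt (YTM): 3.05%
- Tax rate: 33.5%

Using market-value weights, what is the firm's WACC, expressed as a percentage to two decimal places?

Market value of equity E = 16.66 × 333.38m = 5554.1108m. Market value of debt D = 2390m × 93.44/100 = 2233.216m.
Total capital V = 5554.1108 + 2233.216 = 7787.3268.
Equity: weight = 5554.1108/7787.3268 = 0.7132; cost = 14.58%.
Bonds outstanding: weight = 2233.216/7787.3268 = 0.2868; after-tax cost = 3.05% × (1 − 33.5%) = 2.0282%.
WACC = 0.7132 × 14.5800% + 0.2868 × 2.0282% = 10.9805%.

10.98%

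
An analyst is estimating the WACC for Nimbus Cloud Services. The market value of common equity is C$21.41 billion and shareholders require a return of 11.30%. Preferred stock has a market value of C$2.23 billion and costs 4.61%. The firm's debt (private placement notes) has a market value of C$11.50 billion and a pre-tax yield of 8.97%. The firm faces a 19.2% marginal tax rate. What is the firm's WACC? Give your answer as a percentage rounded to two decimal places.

Total capital V = 21.41 + 2.23 + 11.5 = 35.14.
Equity: weight = 21.41/35.14 = 0.6093; cost = 11.3%.
Preferred: weight = 2.23/35.14 = 0.0635; cost = 4.61%.
Private placement notes: weight = 11.5/35.14 = 0.3273; after-tax cost = 8.97% × (1 − 19.2%) = 7.2478%.
WACC = 0.6093 × 11.3000% + 0.0635 × 4.6100% + 0.3273 × 7.2478% = 9.5493%.

9.55%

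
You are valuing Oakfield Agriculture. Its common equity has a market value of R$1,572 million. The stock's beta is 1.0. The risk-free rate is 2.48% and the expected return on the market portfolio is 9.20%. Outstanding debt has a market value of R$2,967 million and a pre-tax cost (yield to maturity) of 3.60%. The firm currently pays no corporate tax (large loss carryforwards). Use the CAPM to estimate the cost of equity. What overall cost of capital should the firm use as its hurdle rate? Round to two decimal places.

5.54%

Market risk premium = 9.2% − 2.48% = 6.72%.
Cost of equity via CAPM: Re = 2.48% + 1.0 × 6.72% = 9.2000%.
Total capital V = 1572 + 2967 = 4539.
Equity: weight = 1572/4539 = 0.3463; cost = 9.2%.
Debt: weight = 2967/4539 = 0.6537; after-tax cost = 3.6% × (1 − 0%) = 3.6000%.
WACC = 0.3463 × 9.2000% + 0.6537 × 3.6000% = 5.5395%.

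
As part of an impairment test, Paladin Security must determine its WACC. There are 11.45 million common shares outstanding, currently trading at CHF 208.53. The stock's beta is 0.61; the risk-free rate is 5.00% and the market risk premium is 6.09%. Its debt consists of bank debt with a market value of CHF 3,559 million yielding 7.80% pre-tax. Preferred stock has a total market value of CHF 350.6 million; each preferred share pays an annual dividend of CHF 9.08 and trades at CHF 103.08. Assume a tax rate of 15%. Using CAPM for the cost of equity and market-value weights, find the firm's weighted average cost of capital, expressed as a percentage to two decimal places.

7.54%

Cost of equity via CAPM: Re = 5.0% + 0.61 × 6.09% = 8.7149%.
Cost of preferred: Rp = 9.08 / 103.08 = 8.8087%.
Market value of equity E = 208.53 × 11.45m = 2387.6685m.
Total capital V = 2387.6685 + 350.6 + 3559 = 6297.2685.
Equity: weight = 2387.6685/6297.2685 = 0.3792; cost = 8.7149%.
Preferred: weight = 350.6/6297.2685 = 0.0557; cost = 8.8087%.
Bank debt: weight = 3559/6297.2685 = 0.5652; after-tax cost = 7.8% × (1 − 15%) = 6.6300%.
WACC = 0.3792 × 8.7149% + 0.0557 × 8.8087% + 0.5652 × 6.6300% = 7.5418%.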